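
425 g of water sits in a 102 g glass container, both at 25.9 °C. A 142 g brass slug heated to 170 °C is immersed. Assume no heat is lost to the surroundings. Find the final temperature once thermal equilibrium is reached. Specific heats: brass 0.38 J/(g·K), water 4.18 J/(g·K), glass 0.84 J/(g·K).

T_f ≈ 30.0 °C

Heat gained plus heat lost sum to zero:
142·0.38·(T − 170) + 425·4.18·(T − 25.9) + 102·0.84·(T − 25.9) = 0
53.96(T − 170) + 1776.5(T − 25.9) + 85.68(T − 25.9) = 0
1916.1 T = 57404
T = 57404 / 1916.1 = 30 °C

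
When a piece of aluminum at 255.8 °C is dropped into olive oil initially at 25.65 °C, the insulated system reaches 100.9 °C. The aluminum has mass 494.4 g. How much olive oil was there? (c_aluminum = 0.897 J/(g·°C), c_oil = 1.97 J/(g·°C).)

Let T be the final temperature. ΣQ_i = 0:
494.4×0.897×(100.9 − 255.8) + m×1.97×(100.9 − 25.65) = 0
148.24 m = 68695
m = 68695/148.24 ≈ 463.4 g

m ≈ 463 g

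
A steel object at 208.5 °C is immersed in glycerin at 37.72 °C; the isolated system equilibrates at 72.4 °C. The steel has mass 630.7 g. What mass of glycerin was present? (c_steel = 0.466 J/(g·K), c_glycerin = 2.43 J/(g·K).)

m ≈ 475 g

Energy conservation, ΣQ = 0:
630.7·0.466·(72.4 − 208.5) + m·2.43·(72.4 − 37.72) = 0
84.27 m = 40001
m = 40001/84.27 ≈ 474.7 g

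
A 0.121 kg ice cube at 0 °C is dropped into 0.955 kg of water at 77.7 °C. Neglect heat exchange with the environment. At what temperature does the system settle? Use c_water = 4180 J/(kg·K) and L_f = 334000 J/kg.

Conservation of energy gives ΣQ = 0:
latent heat to melt: 0.121×334000 = 40414; warm the meltwater: 505.78 T; water cools: 0.955×4180×(T − 77.7) = 3991.9(T − 77.7)
4497.7 T = 310171 − 40414 = 269757
T ≈ 59.98 °C — above 0 °C, consistent with complete melting.

T_f ≈ 60.0 °C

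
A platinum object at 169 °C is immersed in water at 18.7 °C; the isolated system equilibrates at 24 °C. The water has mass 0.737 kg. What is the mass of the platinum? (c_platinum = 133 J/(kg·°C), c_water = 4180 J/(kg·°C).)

|Q_platinum| = |Q_water|:
m·133·(169 − 24) = 0.737·4180·(24 − 18.7)
19285 m = 16327  ⇒  m ≈ 0.8466 kg

m ≈ 0.847 kg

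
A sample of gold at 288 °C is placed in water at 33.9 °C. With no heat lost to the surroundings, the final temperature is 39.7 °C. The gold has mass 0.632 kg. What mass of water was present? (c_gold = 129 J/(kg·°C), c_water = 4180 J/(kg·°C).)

|Q_gold| = |Q_water|:
0.632·129·(288 − 39.7) = m·4180·(39.7 − 33.9)
24244 m = 20243  ⇒  m ≈ 0.835 kg

m ≈ 0.835 kg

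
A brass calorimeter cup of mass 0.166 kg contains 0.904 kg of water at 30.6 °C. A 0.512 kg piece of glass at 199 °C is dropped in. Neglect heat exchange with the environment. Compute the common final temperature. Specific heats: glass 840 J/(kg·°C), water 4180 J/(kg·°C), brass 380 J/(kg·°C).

T_f is the heat-capacity-weighted average of the initial temperatures:
T_f = (430.08*199 + 3778.7*30.6 + 63.08*30.6) / (430.08 + 3778.7 + 63.08)
    = 203145 / 4271.9 ≈ 47.55 °C

T_f ≈ 47.6 °C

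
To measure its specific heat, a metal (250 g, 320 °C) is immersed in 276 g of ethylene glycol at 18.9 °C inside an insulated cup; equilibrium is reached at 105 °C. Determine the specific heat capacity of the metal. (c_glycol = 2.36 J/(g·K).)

c ≈ 1.04 J/(g·K)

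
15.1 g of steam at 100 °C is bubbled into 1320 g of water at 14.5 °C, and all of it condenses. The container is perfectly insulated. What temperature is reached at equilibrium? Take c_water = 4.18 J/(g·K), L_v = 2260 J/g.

Conservation of energy gives ΣQ = 0:
condense steam: −15.1×2260 = −34126; condensed water 100 °C→T: 63.12(T − 100); water warms: 1320×4.18×(T − 14.5) = 5517.6(T − 14.5)
5580.7 T = 34126 + 6311.8 + 80005 = 120443
T ≈ 21.58 °C — below 100 °C, confirming all the steam condensed.

T_f ≈ 21.6 °C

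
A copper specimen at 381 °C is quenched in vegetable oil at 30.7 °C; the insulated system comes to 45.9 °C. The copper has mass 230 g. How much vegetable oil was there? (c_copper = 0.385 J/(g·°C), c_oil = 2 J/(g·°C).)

m ≈ 976 g

Conservation of energy gives ΣQ = 0:
230·0.385·(45.9 − 381) + m·2·(45.9 − 30.7) = 0
30.4 m = 29673
m = 29673/30.4 ≈ 976.1 g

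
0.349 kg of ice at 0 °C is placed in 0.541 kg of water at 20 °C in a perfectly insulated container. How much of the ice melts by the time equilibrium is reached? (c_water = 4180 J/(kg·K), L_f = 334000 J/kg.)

m_melted ≈ 0.135 kg

Cooling the water to 0 °C releases 0.541×4180×20 = 45228 J.
Melting all 0.349 kg of ice would need 0.349×334000 = 116566 J.
45228 J < 116566 J, so only part of the ice melts and the system sits at 0 °C.
m_melt = 45228 / L_f = 0.1354 kg.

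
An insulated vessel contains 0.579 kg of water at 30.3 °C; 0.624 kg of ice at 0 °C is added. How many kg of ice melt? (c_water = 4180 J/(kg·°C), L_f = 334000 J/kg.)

Heat available from the water dropping to 0 °C: 0.579·4180·30.3 = 73333 J.
Melting all 0.624 kg of ice would need 0.624·334000 = 208416 J.
Since 73333 < 208416 J, not all the ice melts; equilibrium is at 0 °C.
Mass melted = 73333/334000 ≈ 0.2196 kg.

m_melted ≈ 0.22 kg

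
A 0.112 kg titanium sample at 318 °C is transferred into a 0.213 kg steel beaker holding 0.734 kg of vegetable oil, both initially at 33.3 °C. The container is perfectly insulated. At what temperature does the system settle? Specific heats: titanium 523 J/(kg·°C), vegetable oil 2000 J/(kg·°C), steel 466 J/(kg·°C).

Energy conservation, ΣQ = 0:
0.112*523*(T − 318) + 0.734*2000*(T − 33.3) + 0.213*466*(T − 33.3) = 0
58.58(T − 318) + 1468(T − 33.3) + 99.26(T − 33.3) = 0
1625.8 T = 70817
T ≈ 43.56 °C

T_f ≈ 43.6 °C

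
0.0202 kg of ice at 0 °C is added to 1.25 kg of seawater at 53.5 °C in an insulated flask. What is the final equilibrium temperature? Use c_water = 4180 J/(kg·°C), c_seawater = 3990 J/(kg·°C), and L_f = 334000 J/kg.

Energy conservation, ΣQ = 0:
fusion: m_ice L_f = 0.0202×334000 = 6746.8
  meltwater 0→T: 0.0202×4180×T = 84.44 T
  seawater: 4987.5(T − 53.5)
5071.9 T = 266831 − 6746.8 = 260084
T ≈ 51.28 °C (positive, so assuming full melt was valid).

T_f ≈ 51.3 °C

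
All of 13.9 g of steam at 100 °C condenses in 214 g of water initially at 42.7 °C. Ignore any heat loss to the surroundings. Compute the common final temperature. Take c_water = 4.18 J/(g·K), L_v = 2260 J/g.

Sum of m c ΔT and latent-heat terms is zero:
condense steam: −13.9·2260 = −31414; condensate cools 100→T: 13.9·4.18·(T − 100) = 58.1(T − 100); water warms: 214·4.18·(T − 42.7) = 894.52(T − 42.7)
952.62 T = 31414 + 5810.2 + 38196 = 75420
T ≈ 79.17 °C, under the boiling point, so the assumption holds.

T_f ≈ 79.2 °C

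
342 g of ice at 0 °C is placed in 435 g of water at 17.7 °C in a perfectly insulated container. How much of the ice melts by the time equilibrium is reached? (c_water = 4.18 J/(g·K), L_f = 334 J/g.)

Cooling the water to 0 °C releases 435×4.18×17.7 = 32184 J.
Fully melting the ice requires m_ice L_f = 342×334 = 114228 J.
32184 J < 114228 J, so only part of the ice melts and the system sits at 0 °C.
Mass melted = 32184/334 ≈ 96.36 g.

m_melted ≈ 96.4 g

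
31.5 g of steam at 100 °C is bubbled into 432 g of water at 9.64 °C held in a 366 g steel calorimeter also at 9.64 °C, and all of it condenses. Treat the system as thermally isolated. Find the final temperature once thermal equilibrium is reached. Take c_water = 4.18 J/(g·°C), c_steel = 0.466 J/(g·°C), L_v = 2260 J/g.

Let T be the final temperature. ΣQ_i = 0:
condense steam: −31.5×2260 = −71190; condensed water 100 °C→T: 131.67(T − 100); original water: 1805.8(T − 9.64); cup: 170.56(T − 9.64)
2108 T = 71190 + 13167 + 19052 = 103409
T ≈ 49.06 °C — below 100 °C, confirming all the steam condensed.

T_f ≈ 49.1 °C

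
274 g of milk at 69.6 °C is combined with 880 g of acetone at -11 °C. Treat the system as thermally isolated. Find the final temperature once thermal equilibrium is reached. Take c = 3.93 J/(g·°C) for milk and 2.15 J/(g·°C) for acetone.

T_f ≈ 18.2 °C

T_f = Σ m_i c_i T_i / Σ m_i c_i:
T_f = (1076.8×69.6 + 1892×(-11)) / (1076.8 + 1892)
    = 54135 / 2968.8 ≈ 18.23 °C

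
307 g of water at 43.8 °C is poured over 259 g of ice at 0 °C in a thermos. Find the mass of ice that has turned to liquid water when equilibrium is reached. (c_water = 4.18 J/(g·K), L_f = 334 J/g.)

m_melted ≈ 168 g

Cooling the water to 0 °C releases 307×4.18×43.8 = 56207 J.
Fully melting the ice requires m_ice L_f = 259×334 = 86506 J.
Since 56207 < 86506 J, not all the ice melts; equilibrium is at 0 °C.
m_melt = 56207 / L_f = 168.3 g.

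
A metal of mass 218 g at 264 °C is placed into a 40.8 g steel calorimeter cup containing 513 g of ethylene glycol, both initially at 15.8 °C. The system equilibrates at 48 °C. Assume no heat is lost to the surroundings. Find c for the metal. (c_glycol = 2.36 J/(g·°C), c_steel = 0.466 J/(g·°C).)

c ≈ 0.841 J/(g·°C)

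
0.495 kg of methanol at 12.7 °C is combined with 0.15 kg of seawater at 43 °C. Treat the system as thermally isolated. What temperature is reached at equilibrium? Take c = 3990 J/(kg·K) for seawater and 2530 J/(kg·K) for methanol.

Net heat exchanged in the isolated system is zero:
0.15·3990·(T − 43) + 0.495·2530·(T − 12.7) = 0
598.5(T − 43) + 1252.3(T − 12.7) = 0
1850.8 T = 41640
T = 41640 / 1850.8 = 22.5 °C

T_f ≈ 22.5 °C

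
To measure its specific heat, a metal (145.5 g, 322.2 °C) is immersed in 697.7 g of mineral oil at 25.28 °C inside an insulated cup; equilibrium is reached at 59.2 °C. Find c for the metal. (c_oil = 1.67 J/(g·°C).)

Taking heat into each body as positive, Σ m c ΔT = 0:
145.5·c·(59.2 − 322.2) + 697.7·1.67·(59.2 − 25.28) = 0
-38266 c = -39522
c = -39522/-38266 ≈ 1.033 J/(g·°C)

c ≈ 1.03 J/(g·°C)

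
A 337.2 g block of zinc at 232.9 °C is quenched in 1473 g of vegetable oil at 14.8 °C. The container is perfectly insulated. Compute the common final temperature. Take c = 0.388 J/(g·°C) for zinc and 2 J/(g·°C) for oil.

Set heat shed by the hot body equal to heat absorbed by the cold body:
337.2*0.388*(232.9 − T) = 1473*2*(T − 14.8)
130.83(232.9 − T) = 2946(T − 14.8)
3076.8 T = 74072  ⇒  T ≈ 24.07 °C

T_f ≈ 24.1 °C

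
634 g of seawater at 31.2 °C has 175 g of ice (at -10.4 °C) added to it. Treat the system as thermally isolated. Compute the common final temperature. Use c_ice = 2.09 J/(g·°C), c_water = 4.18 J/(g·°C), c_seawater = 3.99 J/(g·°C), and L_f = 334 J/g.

Heat gained plus heat lost sum to zero:
ice -10.4→0 °C: 175×2.09×10.4 = 3803.8
  melt ice: 175×334 = 58450
  meltwater 0→T: 175×4.18×T = 731.5 T
  seawater cools: 634×3.99×(T − 31.2) = 2529.7(T − 31.2)
3261.2 T = 78925 − 62254 = 16672
T ≈ 5.11 °C. Since T > 0 °C, the all-ice-melts assumption holds.

T_f ≈ 5.1 °C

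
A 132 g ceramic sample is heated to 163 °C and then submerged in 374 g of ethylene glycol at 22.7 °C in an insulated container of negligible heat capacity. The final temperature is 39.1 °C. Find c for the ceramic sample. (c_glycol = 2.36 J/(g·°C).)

c ≈ 0.885 J/(g·°C)

Taking heat into each body as positive, Σ m c ΔT = 0:
132·c·(39.1 − 163) + 374·2.36·(39.1 − 22.7) = 0
-16355 c = -14475
c = -14475/-16355 ≈ 0.8851 J/(g·°C)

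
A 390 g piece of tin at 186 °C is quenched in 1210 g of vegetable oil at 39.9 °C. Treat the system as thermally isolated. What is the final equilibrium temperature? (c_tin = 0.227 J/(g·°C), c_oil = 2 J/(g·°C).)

T_f ≈ 45.1 °C

Heat gained plus heat lost sum to zero:
390*0.227*(T − 186) + 1210*2*(T − 39.9) = 0
88.53(T − 186) + 2420(T − 39.9) = 0
(88.53 + 2420) T = 88.53*186 + 2420*39.9
T ≈ 45.06 °C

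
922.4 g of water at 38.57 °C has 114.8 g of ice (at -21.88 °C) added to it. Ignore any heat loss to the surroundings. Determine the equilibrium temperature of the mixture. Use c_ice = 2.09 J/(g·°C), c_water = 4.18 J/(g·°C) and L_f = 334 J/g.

Energy balance with sensible and latent terms:
ice -21.88→0 °C: 114.8×2.09×21.88 = 5249.7
  melt ice: 114.8×334 = 38343
  meltwater 0→T: 114.8×4.18×T = 479.86 T
  water: 3855.6(T − 38.57)
4335.5 T = 148712 − 43593 = 105119
T ≈ 24.25 °C — above 0 °C, consistent with complete melting.

T_f ≈ 24.2 °C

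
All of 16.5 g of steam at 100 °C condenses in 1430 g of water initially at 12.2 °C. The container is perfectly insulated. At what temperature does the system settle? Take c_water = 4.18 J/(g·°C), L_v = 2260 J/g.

T_f ≈ 19.4 °C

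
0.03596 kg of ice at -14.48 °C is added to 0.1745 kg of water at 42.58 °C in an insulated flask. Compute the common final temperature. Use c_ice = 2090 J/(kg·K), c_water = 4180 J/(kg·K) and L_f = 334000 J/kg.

Sum of m c ΔT and latent-heat terms is zero:
warm ice to 0 °C: 0.03596·2090·(0 − (-14.48)) = 1088.3
  fusion: m_ice L_f = 0.03596·334000 = 12011
  meltwater 0→T: 0.03596·4180·T = 150.31 T
  water: 729.41(T − 42.58)
879.72 T = 31058 − 13099 = 17959
T ≈ 20.41 °C (positive, so assuming full melt was valid).

T_f ≈ 20.4 °C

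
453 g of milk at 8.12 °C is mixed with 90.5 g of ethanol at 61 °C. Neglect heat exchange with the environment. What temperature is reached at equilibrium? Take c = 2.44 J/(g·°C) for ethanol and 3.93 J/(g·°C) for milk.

T_f ≈ 14.0 °C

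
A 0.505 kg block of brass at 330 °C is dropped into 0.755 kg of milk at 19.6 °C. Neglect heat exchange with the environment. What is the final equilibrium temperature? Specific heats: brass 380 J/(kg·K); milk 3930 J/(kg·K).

T_f ≈ 38.5 °C

T_f is the heat-capacity-weighted average of the initial temperatures:
T_f = (191.9·330 + 2967.2·19.6) / (191.9 + 2967.2)
    = 121483 / 3159.1 ≈ 38.46 °C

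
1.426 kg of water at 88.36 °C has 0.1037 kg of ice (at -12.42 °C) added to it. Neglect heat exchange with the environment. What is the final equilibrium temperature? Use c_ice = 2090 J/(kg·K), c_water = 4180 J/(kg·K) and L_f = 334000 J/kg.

T_f ≈ 76.5 °C

Energy balance with sensible and latent terms:
ice -12.42→0 °C: 0.1037×2090×12.42 = 2691.8
  melt ice: 0.1037×334000 = 34636
  meltwater 0→T: 0.1037×4180×T = 433.47 T
  water cools: 1.426×4180×(T − 88.36) = 5960.7(T − 88.36)
6394.1 T = 526686 − 37328 = 489358
T ≈ 76.53 °C (positive, so assuming full melt was valid).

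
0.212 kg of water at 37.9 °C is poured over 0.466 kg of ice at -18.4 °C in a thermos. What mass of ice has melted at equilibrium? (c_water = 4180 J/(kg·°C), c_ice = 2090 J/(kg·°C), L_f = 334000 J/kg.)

Cooling the water to 0 °C releases 0.212·4180·37.9 = 33585 J.
Of that, 0.466·2090·18.4 = 17920 J goes to bring the ice to 0 °C, leaving 15665 J.
To melt every bit of ice: 0.466·334000 = 155644 J.
15665 J < 155644 J, so only part of the ice melts and the system sits at 0 °C.
Mass melted = 15665/334000 ≈ 0.0469 kg.

m_melted ≈ 0.0469 kg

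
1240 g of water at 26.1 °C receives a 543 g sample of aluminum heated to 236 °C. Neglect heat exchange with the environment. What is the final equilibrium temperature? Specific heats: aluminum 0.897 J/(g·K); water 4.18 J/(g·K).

T_f ≈ 44.1 °C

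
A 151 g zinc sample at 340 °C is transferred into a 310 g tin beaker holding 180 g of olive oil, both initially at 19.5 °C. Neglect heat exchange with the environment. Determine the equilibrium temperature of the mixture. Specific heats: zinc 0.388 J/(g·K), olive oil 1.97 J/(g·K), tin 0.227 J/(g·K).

T_f ≈ 58.3 °C

Energy conservation, ΣQ = 0:
151×0.388×(T − 340) + 180×1.97×(T − 19.5) + 310×0.227×(T − 19.5) = 0
58.59(T − 340) + 354.6(T − 19.5) + 70.37(T − 19.5) = 0
(58.59 + 354.6 + 70.37) T = 58.59×340 + 354.6×19.5 + 70.37×19.5
T ≈ 58.33 °C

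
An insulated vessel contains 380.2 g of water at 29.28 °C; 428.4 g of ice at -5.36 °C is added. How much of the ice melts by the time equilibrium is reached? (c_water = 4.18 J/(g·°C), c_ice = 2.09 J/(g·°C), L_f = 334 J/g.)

Water can give up m c ΔT = 380.2×4.18×29.28 = 46533 J before reaching 0 °C.
Of that, 428.4×2.09×5.36 = 4799.1 J goes to bring the ice to 0 °C, leaving 41734 J.
To melt every bit of ice: 428.4×334 = 143086 J.
Since 41734 < 143086 J, not all the ice melts; equilibrium is at 0 °C.
Mass melted = 41734/334 ≈ 125 g.

m_melted ≈ 125 g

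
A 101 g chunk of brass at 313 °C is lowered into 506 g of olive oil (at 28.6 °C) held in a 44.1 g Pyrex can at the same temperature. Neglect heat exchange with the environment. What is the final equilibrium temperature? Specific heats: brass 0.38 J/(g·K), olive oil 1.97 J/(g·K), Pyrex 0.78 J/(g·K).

Let T be the final temperature. ΣQ_i = 0:
101·0.38·(T − 313) + 506·1.97·(T − 28.6) + 44.1·0.78·(T − 28.6) = 0
1069.6 T = 41506
T ≈ 38.81 °C

T_f ≈ 38.8 °C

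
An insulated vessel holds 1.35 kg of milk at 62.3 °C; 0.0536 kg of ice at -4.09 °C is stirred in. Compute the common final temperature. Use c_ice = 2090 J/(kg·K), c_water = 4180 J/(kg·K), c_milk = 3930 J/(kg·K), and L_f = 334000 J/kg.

T_f ≈ 56.5 °C

Conservation of energy gives ΣQ = 0:
warm ice to 0 °C: 0.0536×2090×(0 − (-4.09)) = 458.18
  latent heat to melt: 0.0536×334000 = 17902
  meltwater 0→T: 0.0536×4180×T = 224.05 T
  milk: 5305.5(T − 62.3)
5529.5 T = 330533 − 18361 = 312172
T ≈ 56.46 °C. Since T > 0 °C, the all-ice-melts assumption holds.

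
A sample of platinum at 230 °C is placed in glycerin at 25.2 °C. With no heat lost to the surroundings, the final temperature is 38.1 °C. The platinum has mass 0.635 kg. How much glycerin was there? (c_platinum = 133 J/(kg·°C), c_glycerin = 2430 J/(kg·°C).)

m ≈ 0.517 kg

Energy conservation, ΣQ = 0:
0.635×133×(38.1 − 230) + m×2430×(38.1 − 25.2) = 0
31347 m = 16207
m = 16207/31347 ≈ 0.517 kg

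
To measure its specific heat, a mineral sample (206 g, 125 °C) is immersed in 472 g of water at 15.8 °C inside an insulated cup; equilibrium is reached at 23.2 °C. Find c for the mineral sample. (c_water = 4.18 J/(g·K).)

c ≈ 0.696 J/(g·K)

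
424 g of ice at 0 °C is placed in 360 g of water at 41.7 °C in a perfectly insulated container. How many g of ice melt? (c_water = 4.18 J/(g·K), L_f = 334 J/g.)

Water can give up m c ΔT = 360×4.18×41.7 = 62750 J before reaching 0 °C.
Fully melting the ice requires m_ice L_f = 424×334 = 141616 J.
Since 62750 < 141616 J, not all the ice melts; equilibrium is at 0 °C.
Mass melted = 62750/334 ≈ 187.9 g.

m_melted ≈ 188 g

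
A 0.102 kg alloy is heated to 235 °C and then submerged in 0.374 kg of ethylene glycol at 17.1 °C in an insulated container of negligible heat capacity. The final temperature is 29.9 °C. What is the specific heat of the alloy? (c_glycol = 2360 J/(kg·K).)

c ≈ 540 J/(kg·K)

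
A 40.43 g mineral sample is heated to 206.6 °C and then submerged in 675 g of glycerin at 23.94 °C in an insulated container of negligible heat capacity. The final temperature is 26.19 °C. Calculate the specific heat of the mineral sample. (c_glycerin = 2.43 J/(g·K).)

c ≈ 0.506 J/(g·K)

Heat lost by the mineral sample = heat gained by the glycerin:
40.43·c·(206.6 − 26.19) = 675·2.43·(26.19 − 23.94)
7294 c = 3690.6  ⇒  c ≈ 0.506 J/(g·K)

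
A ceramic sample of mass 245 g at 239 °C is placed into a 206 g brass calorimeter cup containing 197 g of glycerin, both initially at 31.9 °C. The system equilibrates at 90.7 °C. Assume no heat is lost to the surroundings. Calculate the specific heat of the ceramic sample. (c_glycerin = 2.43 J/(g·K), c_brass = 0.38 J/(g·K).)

c ≈ 0.901 J/(g·K)

Setting the total heat transfer to zero:
245×c×(90.7 − 239) + 197×2.43×(90.7 − 31.9) + 206×0.38×(90.7 − 31.9) = 0
-36334 c = -32751
c = -32751/-36334 ≈ 0.9014 J/(g·K)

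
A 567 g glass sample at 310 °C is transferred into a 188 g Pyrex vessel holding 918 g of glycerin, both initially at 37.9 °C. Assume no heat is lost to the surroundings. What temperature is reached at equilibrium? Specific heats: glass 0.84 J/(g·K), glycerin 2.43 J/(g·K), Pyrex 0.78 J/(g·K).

T_f ≈ 83.3 °C

With ΣQ=0 the equilibrium temperature is the m·c-weighted mean:
T_f = (476.28×310 + 2230.7×37.9 + 146.64×37.9) / (476.28 + 2230.7 + 146.64)
    = 237750 / 2853.7 ≈ 83.31 °C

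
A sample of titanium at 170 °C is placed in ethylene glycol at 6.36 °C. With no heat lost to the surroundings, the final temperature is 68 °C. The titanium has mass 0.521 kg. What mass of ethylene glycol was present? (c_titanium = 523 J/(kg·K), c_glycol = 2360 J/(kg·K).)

Conservation of energy gives ΣQ = 0:
0.521·523·(68 − 170) + m·2360·(68 − 6.36) = 0
145470 m = 27793
m = 27793/145470 ≈ 0.1911 kg

m ≈ 0.191 kg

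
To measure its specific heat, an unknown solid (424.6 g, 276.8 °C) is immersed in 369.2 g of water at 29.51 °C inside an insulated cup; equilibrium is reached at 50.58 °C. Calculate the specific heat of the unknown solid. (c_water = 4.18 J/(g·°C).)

Net heat exchanged in the isolated system is zero:
424.6·c·(50.58 − 276.8) + 369.2·4.18·(50.58 − 29.51) = 0
-96053 c = -32516
c = -32516/-96053 ≈ 0.3385 J/(g·°C)

c ≈ 0.339 J/(g·°C)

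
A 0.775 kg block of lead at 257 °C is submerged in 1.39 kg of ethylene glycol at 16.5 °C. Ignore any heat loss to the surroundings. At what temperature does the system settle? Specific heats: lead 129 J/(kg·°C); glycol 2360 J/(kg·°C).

T_f ≈ 23.6 °C

Taking heat into each body as positive, Σ m c ΔT = 0:
0.775*129*(T − 257) + 1.39*2360*(T − 16.5) = 0
99.98(T − 257) + 3280.4(T − 16.5) = 0
3380.4 T = 79820
T ≈ 23.61 °C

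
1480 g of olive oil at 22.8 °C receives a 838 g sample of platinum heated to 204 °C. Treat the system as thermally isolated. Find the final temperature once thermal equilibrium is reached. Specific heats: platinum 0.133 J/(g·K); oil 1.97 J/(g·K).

Let T be the final temperature. ΣQ_i = 0:
838*0.133*(T − 204) + 1480*1.97*(T − 22.8) = 0
111.45(T − 204) + 2915.6(T − 22.8) = 0
(111.45 + 2915.6) T = 111.45*204 + 2915.6*22.8
T = 89212 / 3027.1 = 29.5 °C

T_f ≈ 29.5 °C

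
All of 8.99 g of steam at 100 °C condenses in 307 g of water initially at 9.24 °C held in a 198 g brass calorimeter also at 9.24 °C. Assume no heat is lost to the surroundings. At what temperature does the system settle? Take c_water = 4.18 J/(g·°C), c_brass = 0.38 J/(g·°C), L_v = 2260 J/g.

T_f ≈ 26.2 °C

Sum of m c ΔT and latent-heat terms is zero:
latent heat released on condensation: 8.99×2260 = 20317
  condensate cools 100→T: 8.99×4.18×(T − 100) = 37.58(T − 100)
  original water: 1283.3(T − 9.24)
  brass cup: 198×0.38×(T − 9.24) = 75.24(T − 9.24)
1396.1 T = 20317 + 3757.8 + 12553 = 36628
T ≈ 26.24 °C, under the boiling point, so the assumption holds.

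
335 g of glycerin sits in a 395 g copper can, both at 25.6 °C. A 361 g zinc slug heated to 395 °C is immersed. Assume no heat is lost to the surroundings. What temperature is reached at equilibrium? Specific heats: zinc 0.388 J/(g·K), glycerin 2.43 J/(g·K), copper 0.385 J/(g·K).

T_f ≈ 72.4 °C

Heat gained plus heat lost sum to zero:
361×0.388×(T − 395) + 335×2.43×(T − 25.6) + 395×0.385×(T − 25.6) = 0
140.07(T − 395) + 814.05(T − 25.6) + 152.08(T − 25.6) = 0
(140.07 + 814.05 + 152.08) T = 140.07×395 + 814.05×25.6 + 152.08×25.6
T = 80060/1106.2 ≈ 72.37 °C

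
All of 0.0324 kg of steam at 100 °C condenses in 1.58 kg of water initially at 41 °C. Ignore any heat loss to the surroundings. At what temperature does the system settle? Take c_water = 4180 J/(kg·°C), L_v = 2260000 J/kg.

T_f ≈ 53.0 °C

Setting the total heat transfer to zero:
latent heat released on condensation: 0.0324·2260000 = 73224; condensed water 100 °C→T: 135.43(T − 100); original water: 6604.4(T − 41)
6739.8 T = 73224 + 13543 + 270780 = 357548
T ≈ 53.05 °C (< 100 °C, so full condensation is consistent).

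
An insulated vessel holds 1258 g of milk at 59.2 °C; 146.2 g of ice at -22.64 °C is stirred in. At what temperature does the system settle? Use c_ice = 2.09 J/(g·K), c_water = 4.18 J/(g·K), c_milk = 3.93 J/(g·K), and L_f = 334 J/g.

T_f ≈ 42.7 °C

Let T be the final temperature. ΣQ_i = 0:
ice -22.64→0 °C: 146.2×2.09×22.64 = 6917.8
  latent heat to melt: 146.2×334 = 48831
  warm the meltwater: 611.12 T
  milk cools: 1258×3.93×(T − 59.2) = 4943.9(T − 59.2)
5555.1 T = 292681 − 55749 = 236933
T ≈ 42.65 °C — above 0 °C, consistent with complete melting.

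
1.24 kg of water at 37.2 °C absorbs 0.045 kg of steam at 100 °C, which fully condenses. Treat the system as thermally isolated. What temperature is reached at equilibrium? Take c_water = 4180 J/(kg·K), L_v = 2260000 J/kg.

T_f ≈ 58.3 °C

Setting the total heat transfer to zero:
steam→water at 100 °C releases m L_v = 0.045×2260000 = 101700
  condensed water 100 °C→T: 188.1(T − 100)
  water warms: 1.24×4180×(T − 37.2) = 5183.2(T − 37.2)
5371.3 T = 101700 + 18810 + 192815 = 313325
T ≈ 58.33 °C, under the boiling point, so the assumption holds.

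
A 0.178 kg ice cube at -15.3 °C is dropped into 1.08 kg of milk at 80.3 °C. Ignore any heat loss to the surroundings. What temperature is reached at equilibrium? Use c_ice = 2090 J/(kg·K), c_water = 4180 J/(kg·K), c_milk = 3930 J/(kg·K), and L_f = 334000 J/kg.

Energy conservation, ΣQ = 0:
ice -15.3→0 °C: 0.178·2090·15.3 = 5691.9
  latent heat to melt: 0.178·334000 = 59452
  meltwater 0→T: 0.178·4180·T = 744.04 T
  milk: 4244.4(T − 80.3)
4988.4 T = 340825 − 65144 = 275681
T ≈ 55.26 °C (positive, so assuming full melt was valid).

T_f ≈ 55.3 °C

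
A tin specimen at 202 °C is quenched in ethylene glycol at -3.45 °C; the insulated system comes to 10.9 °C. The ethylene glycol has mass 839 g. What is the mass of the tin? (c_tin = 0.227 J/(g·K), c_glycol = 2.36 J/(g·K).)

m ≈ 655 g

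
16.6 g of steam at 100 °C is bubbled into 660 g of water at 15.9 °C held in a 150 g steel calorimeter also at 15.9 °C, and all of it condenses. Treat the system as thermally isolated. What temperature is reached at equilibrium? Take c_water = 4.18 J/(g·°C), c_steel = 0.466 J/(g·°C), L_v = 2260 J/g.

Sum of m c ΔT and latent-heat terms is zero:
condense steam: −16.6×2260 = −37516
  condensate cools 100→T: 16.6×4.18×(T − 100) = 69.39(T − 100)
  water warms: 660×4.18×(T − 15.9) = 2758.8(T − 15.9)
  steel cup: 150×0.466×(T − 15.9) = 69.9(T − 15.9)
2898.1 T = 37516 + 6938.8 + 44976 = 89431
T ≈ 30.86 °C (< 100 °C, so full condensation is consistent).

T_f ≈ 30.9 °C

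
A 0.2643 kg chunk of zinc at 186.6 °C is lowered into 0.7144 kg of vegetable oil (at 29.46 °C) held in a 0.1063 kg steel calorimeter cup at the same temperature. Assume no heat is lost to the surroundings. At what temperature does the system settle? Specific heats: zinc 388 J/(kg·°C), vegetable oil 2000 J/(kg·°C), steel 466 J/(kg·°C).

Let T be the final temperature. ΣQ_i = 0:
0.2643*388*(T − 186.6) + 0.7144*2000*(T − 29.46) + 0.1063*466*(T − 29.46) = 0
102.55(T − 186.6) + 1428.8(T − 29.46) + 49.54(T − 29.46) = 0
1580.9 T = 62687
T ≈ 39.65 °C

T_f ≈ 39.7 °C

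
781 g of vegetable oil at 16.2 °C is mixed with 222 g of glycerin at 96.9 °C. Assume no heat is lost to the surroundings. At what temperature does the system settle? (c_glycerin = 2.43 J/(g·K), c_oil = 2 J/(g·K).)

T_f ≈ 36.9 °C

T_f is the heat-capacity-weighted average of the initial temperatures:
T_f = (539.46*96.9 + 1562*16.2) / (539.46 + 1562)
    = 77578 / 2101.5 ≈ 36.92 °C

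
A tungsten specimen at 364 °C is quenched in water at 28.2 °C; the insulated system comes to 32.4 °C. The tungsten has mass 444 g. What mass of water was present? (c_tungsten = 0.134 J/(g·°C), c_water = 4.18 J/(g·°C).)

m ≈ 1120 g

Let T be the final temperature. ΣQ_i = 0:
444×0.134×(32.4 − 364) + m×4.18×(32.4 − 28.2) = 0
17.56 m = 19729
m = 19729/17.56 ≈ 1124 g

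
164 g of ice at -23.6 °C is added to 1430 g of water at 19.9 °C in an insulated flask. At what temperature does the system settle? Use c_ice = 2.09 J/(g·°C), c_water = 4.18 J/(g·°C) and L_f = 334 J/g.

Heat gained plus heat lost sum to zero:
warm ice to 0 °C: 164×2.09×(0 − (-23.6)) = 8089.1; latent heat to melt: 164×334 = 54776; meltwater 0→T: 164×4.18×T = 685.52 T; water cools: 1430×4.18×(T − 19.9) = 5977.4(T − 19.9)
6662.9 T = 118950 − 62865 = 56085
T ≈ 8.42 °C — above 0 °C, consistent with complete melting.

T_f ≈ 8.4 °C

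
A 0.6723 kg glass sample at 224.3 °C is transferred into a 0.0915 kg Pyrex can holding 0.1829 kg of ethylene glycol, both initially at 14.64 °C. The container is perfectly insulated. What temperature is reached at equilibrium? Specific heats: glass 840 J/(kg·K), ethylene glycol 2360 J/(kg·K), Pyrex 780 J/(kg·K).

Net heat exchanged in the isolated system is zero:
0.6723·840·(T − 224.3) + 0.1829·2360·(T − 14.64) + 0.0915·780·(T − 14.64) = 0
(564.73 + 431.64 + 71.37) T = 564.73·224.3 + 431.64·14.64 + 71.37·14.64
T ≈ 125.53 °C

T_f ≈ 125.5 °C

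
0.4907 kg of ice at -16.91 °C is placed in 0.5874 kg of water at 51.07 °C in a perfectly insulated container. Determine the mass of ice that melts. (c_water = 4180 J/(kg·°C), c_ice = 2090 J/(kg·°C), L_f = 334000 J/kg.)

m_melted ≈ 0.324 kg

Water can give up m c ΔT = 0.5874·4180·51.07 = 125394 J before reaching 0 °C.
Warming the ice to 0 °C takes 0.4907·2090·16.91 = 17342 J, leaving 108052 J for melting.
Melting all 0.4907 kg of ice would need 0.4907·334000 = 163894 J.
108052 J < 163894 J, so only part of the ice melts and the system sits at 0 °C.
Mass melted = 108052/334000 ≈ 0.3235 kg.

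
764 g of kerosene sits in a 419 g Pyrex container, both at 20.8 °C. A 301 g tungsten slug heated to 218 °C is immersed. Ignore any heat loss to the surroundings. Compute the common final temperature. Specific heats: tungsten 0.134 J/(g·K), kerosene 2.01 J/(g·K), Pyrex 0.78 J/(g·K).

Net heat exchanged in the isolated system is zero:
301·0.134·(T − 218) + 764·2.01·(T − 20.8) + 419·0.78·(T − 20.8) = 0
40.33(T − 218) + 1535.6(T − 20.8) + 326.82(T − 20.8) = 0
1902.8 T = 47532
T ≈ 24.98 °C

T_f ≈ 25.0 °C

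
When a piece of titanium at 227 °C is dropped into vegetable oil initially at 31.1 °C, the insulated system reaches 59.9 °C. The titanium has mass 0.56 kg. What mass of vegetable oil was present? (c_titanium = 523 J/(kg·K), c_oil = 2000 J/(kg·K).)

m ≈ 0.85 kg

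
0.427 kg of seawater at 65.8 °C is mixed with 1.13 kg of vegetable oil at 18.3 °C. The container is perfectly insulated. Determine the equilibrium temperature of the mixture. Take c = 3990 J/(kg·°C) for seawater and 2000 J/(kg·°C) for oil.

T_f ≈ 38.7 °C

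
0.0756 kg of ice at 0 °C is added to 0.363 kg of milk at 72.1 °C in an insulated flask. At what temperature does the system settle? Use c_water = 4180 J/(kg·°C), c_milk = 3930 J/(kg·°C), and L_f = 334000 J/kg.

T_f ≈ 44.5 °C

Net heat exchanged in the isolated system is zero:
melt ice: 0.0756·334000 = 25250; meltwater 0→T: 0.0756·4180·T = 316.01 T; milk cools: 0.363·3930·(T − 72.1) = 1426.6(T − 72.1)
1742.6 T = 102857 − 25250 = 77607
T ≈ 44.54 °C (positive, so assuming full melt was valid).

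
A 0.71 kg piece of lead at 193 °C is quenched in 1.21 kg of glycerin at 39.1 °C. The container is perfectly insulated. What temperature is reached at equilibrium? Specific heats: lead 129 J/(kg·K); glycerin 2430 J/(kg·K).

T_f ≈ 43.7 °C

Energy conservation, ΣQ = 0:
0.71·129·(T − 193) + 1.21·2430·(T − 39.1) = 0
91.59(T − 193) + 2940.3(T − 39.1) = 0
(91.59 + 2940.3) T = 91.59·193 + 2940.3·39.1
T ≈ 43.75 °C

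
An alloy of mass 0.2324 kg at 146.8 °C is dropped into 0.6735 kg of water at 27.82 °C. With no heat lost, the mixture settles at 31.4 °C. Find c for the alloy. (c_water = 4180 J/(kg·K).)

Setting the total heat transfer to zero:
0.2324×c×(31.4 − 146.8) + 0.6735×4180×(31.4 − 27.82) = 0
-26.82 c = -10079
c = -10079/-26.82 ≈ 375.8 J/(kg·K)

c ≈ 376 J/(kg·K)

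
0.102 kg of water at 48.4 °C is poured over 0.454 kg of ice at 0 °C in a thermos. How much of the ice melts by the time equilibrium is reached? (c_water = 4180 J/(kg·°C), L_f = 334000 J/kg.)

Heat available from the water dropping to 0 °C: 0.102·4180·48.4 = 20636 J.
To melt every bit of ice: 0.454·334000 = 151636 J.
That's not enough to melt it all — equilibrium is at 0 °C with ice remaining.
m_melted·334000 = 20636  ⇒  m_melted ≈ 0.06178 kg.

m_melted ≈ 0.0618 kg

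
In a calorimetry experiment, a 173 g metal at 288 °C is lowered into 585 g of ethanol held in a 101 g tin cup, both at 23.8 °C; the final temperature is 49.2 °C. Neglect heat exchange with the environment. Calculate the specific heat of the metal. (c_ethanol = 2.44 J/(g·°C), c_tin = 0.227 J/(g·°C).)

Taking heat into each body as positive, Σ m c ΔT = 0:
173×c×(49.2 − 288) + 585×2.44×(49.2 − 23.8) + 101×0.227×(49.2 − 23.8) = 0
-41312 c = -36838
c = -36838/-41312 ≈ 0.8917 J/(g·°C)

c ≈ 0.892 J/(g·°C)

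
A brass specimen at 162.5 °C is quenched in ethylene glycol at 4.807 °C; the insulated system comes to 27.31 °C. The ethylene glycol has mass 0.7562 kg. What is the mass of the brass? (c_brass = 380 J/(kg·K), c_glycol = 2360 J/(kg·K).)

Energy conservation, ΣQ = 0:
m·380·(27.31 − 162.5) + 0.7562·2360·(27.31 − 4.807) = 0
-51372 m = -40160
m = -40160/-51372 ≈ 0.7817 kg

m ≈ 0.782 kg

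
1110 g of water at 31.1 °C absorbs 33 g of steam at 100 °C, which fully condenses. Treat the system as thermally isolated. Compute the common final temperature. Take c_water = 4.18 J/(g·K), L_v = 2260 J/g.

Heat gained plus heat lost sum to zero:
condense steam: −33·2260 = −74580
  condensate cools 100→T: 33·4.18·(T − 100) = 137.94(T − 100)
  water warms: 1110·4.18·(T − 31.1) = 4639.8(T − 31.1)
4777.7 T = 74580 + 13794 + 144298 = 232672
T ≈ 48.70 °C — below 100 °C, confirming all the steam condensed.

T_f ≈ 48.7 °C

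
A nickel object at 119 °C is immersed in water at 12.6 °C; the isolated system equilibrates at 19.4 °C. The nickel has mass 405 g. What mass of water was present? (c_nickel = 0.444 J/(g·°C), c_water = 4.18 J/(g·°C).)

|Q_nickel| = |Q_water|:
405×0.444×(119 − 19.4) = m×4.18×(19.4 − 12.6)
28.42 m = 17910  ⇒  m ≈ 630.1 g

m ≈ 630 g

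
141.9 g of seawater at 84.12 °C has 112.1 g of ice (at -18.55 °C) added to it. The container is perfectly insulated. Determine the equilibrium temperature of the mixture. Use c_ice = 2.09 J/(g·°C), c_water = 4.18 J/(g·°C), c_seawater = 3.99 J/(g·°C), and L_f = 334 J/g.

T_f ≈ 5.6 °C

Setting the total heat transfer to zero:
warm ice to 0 °C: 112.1×2.09×(0 − (-18.55)) = 4346.1; melt ice: 112.1×334 = 37441; warm the meltwater: 468.58 T; seawater: 566.18(T − 84.12)
1034.8 T = 47627 − 41787 = 5839.7
T ≈ 5.64 °C (positive, so assuming full melt was valid).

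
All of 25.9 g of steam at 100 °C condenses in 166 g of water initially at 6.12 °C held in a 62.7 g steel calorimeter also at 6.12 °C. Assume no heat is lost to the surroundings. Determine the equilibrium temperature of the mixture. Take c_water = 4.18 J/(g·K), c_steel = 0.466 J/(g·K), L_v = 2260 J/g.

Sum of m c ΔT and latent-heat terms is zero:
steam→water at 100 °C releases m L_v = 25.9×2260 = 58534
  condensed water 100 °C→T: 108.26(T − 100)
  original water: 693.88(T − 6.12)
  cup: 29.22(T − 6.12)
831.36 T = 58534 + 10826 + 4425.4 = 73786
T ≈ 88.75 °C, under the boiling point, so the assumption holds.

T_f ≈ 88.8 °C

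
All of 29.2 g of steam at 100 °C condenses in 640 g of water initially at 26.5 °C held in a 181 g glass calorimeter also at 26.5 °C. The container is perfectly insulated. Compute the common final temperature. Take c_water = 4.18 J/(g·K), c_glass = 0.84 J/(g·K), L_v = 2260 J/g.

Let T be the final temperature. ΣQ_i = 0:
steam→water at 100 °C releases m L_v = 29.2×2260 = 65992; condensate cools 100→T: 29.2×4.18×(T − 100) = 122.06(T − 100); water warms: 640×4.18×(T − 26.5) = 2675.2(T − 26.5); glass cup: 181×0.84×(T − 26.5) = 152.04(T − 26.5)
2949.3 T = 65992 + 12206 + 74922 = 153119
T ≈ 51.92 °C (< 100 °C, so full condensation is consistent).

T_f ≈ 51.9 °C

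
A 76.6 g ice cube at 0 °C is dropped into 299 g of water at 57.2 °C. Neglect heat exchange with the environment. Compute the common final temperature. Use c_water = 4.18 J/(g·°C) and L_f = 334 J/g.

Taking heat into each body as positive, Σ m c ΔT = 0:
fusion: m_ice L_f = 76.6·334 = 25584; meltwater 0→T: 76.6·4.18·T = 320.19 T; water: 1249.8(T − 57.2)
1570 T = 71490 − 25584 = 45905
T ≈ 29.24 °C — above 0 °C, consistent with complete melting.

T_f ≈ 29.2 °C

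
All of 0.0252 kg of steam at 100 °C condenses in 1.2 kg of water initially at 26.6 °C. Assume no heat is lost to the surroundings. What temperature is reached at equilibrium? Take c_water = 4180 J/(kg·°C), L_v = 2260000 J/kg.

T_f ≈ 39.2 °C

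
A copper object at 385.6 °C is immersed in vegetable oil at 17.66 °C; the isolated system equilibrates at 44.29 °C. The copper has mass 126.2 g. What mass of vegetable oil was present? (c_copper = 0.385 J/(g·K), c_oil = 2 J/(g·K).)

Setting the total heat transfer to zero:
126.2·0.385·(44.29 − 385.6) + m·2·(44.29 − 17.66) = 0
53.26 m = 16583
m = 16583/53.26 ≈ 311.4 g

m ≈ 311 g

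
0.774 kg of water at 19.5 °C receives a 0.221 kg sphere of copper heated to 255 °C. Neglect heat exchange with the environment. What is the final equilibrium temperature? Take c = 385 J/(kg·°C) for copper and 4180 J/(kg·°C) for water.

T_f ≈ 25.5 °C

T_f is the heat-capacity-weighted average of the initial temperatures:
T_f = (85.08×255 + 3235.3×19.5) / (85.08 + 3235.3)
    = 84785 / 3320.4 ≈ 25.53 °C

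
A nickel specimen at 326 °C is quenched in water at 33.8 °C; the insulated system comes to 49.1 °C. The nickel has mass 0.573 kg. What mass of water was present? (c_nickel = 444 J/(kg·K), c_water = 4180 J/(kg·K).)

Energy conservation, ΣQ = 0:
0.573×444×(49.1 − 326) + m×4180×(49.1 − 33.8) = 0
63954 m = 70447
m = 70447/63954 ≈ 1.102 kg

m ≈ 1.1 kg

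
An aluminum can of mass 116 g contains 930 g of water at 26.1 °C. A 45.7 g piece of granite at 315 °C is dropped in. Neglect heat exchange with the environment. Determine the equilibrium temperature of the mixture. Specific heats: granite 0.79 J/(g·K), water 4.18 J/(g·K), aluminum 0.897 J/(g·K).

T_f ≈ 28.7 °C

Setting the total heat transfer to zero:
45.7*0.79*(T − 315) + 930*4.18*(T − 26.1) + 116*0.897*(T − 26.1) = 0
36.1(T − 315) + 3887.4(T − 26.1) + 104.05(T − 26.1) = 0
(36.1 + 3887.4 + 104.05) T = 36.1*315 + 3887.4*26.1 + 104.05*26.1
T ≈ 28.69 °C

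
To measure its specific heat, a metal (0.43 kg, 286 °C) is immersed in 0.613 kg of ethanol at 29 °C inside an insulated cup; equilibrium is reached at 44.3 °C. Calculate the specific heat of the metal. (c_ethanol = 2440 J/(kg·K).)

c ≈ 220 J/(kg·K)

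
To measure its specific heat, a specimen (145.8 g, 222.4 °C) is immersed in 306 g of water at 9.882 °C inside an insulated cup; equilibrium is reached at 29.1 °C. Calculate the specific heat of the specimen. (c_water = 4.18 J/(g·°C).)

c ≈ 0.872 J/(g·°C)

Heat lost by the specimen = heat gained by the water:
145.8·c·(222.4 − 29.1) = 306·4.18·(29.1 − 9.882)
28183 c = 24581  ⇒  c ≈ 0.8722 J/(g·°C)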